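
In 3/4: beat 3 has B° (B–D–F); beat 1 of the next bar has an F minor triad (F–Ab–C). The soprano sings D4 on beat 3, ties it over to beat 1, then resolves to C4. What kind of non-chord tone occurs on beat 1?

Suspension.

The harmony at that moment is F minor triad (F, Ab, C); D4 is not a chord tone.
It is held over (the same pitch as the preceding D4) and left by step down to C4.
Held over from the previous chord and resolving down by step — a suspension.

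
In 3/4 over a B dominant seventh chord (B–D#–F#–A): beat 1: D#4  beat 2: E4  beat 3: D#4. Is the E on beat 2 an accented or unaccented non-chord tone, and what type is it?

Unaccented neighbor tone.

The harmony at that moment is B dominant seventh chord (B, D#, F#, A); E4 is not a chord tone.
It is approached by step up from D#4 and left by step down to D#4.
Step away and step back to the same note — a neighbor tone (upper neighbor).
It falls on a weak beat, so it is unaccented.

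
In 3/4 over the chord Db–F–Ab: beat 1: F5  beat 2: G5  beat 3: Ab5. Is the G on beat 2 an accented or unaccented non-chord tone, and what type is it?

The harmony at that moment is Db major triad (Db, F, Ab); G5 is not a chord tone.
It is approached by step up from F5 and left by step up to Ab5.
Step in, step out in the same direction — a passing tone.
It falls on a weak beat, so it is unaccented.

Unaccented passing tone.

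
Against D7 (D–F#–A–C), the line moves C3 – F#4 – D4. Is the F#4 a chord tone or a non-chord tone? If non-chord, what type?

D dominant seventh chord contains D, F#, A, C; F# is the third, so it is a chord tone.

Chord tone (the third of D dominant seventh chord).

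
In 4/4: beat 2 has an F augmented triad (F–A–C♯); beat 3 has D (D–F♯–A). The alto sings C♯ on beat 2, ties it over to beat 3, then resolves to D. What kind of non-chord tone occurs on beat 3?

Retardation.

The harmony at that moment is D major triad (D, F♯, A); C♯ is not a chord tone.
It is held over (the same pitch as the preceding C♯) and left by step up to D.
Held over from the previous chord and resolving up by step — a retardation.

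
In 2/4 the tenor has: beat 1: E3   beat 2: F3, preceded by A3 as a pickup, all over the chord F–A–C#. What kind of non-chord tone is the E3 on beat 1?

The harmony at that moment is F augmented triad (F, A, C#); E3 is not a chord tone.
It is approached by leap down from A3 and left by step up to F3.
Leap in, step out, metrically accented — an appoggiatura.

Appoggiatura.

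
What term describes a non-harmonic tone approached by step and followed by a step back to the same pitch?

Neighbor tone.

Approach: by step. Departure: by step in the opposite direction, back to the starting pitch.
Stepwise on both sides but reversing to return to the same chord tone — a neighbor tone. (Had it continued onward in the same direction it would be a passing tone instead.)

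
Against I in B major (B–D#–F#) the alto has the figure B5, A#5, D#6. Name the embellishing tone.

The harmony at that moment is B major triad (B, D#, F#); A#5 is not a chord tone.
It is approached by step down from B5 and left by leap up to D#6.
Step in, leap out — an escape tone.

A#5 is an escape tone.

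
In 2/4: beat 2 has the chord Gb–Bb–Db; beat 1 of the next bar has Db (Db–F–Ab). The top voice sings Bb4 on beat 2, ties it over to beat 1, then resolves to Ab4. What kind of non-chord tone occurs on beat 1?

Suspension.

The harmony at that moment is Db major triad (Db, F, Ab); Bb4 is not a chord tone.
It is held over (the same pitch as the preceding Bb4) and left by step down to Ab4.
Held over from the previous chord and resolving down by step — a suspension.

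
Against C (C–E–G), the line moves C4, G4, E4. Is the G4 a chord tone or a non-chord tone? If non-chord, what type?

Chord tone (the fifth of C major triad).

C major triad contains C, E, G; G is the fifth, so it is a chord tone.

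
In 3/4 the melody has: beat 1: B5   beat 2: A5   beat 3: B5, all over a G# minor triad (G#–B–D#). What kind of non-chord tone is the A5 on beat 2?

Lower neighbor tone.

The harmony at that moment is G# minor triad (G#, B, D#); A5 is not a chord tone.
It is approached by step down from B5 and left by step up to B5.
Step away and step back to the same note — a neighbor tone (lower neighbor).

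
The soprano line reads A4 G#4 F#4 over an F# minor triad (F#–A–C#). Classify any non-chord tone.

G#4 is a passing tone.

The harmony at that moment is F# minor triad (F#, A, C#); G#4 is not a chord tone.
It is approached by step down from A4 and left by step down to F#4.
Step in, step out in the same direction — a passing tone.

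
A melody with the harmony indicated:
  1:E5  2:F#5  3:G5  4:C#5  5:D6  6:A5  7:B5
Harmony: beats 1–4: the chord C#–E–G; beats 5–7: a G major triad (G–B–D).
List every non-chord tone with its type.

The harmony at that moment is C# diminished triad (C#, E, G); F#5 is not a chord tone.
It is approached by step up from E5 and left by step up to G5.
Step in, step out in the same direction — a passing tone.
The harmony at that moment is G major triad (G, B, D); A5 is not a chord tone.
It is approached by leap down from D6 and left by step up to B5.
Leap in, step out — an appoggiatura.

F#5 (beat 2) — passing tone; A5 (beat 6) — appoggiatura.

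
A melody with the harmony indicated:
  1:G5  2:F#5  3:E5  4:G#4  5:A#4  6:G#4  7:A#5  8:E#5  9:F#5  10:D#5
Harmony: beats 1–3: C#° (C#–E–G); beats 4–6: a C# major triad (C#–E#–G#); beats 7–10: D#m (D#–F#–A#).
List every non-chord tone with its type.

F#5 (beat 2) — passing tone; A#4 (beat 5) — neighbor tone; E#5 (beat 8) — appoggiatura.

The harmony at that moment is C# diminished triad (C#, E, G); F#5 is not a chord tone.
It is approached by step down from G5 and left by step down to E5.
Step in, step out in the same direction — a passing tone.
The harmony at that moment is C# major triad (C#, E#, G#); A#4 is not a chord tone.
It is approached by step up from G#4 and left by step down to G#4.
Step away and step back to the same note — a neighbor tone (upper neighbor).
The harmony at that moment is D# minor triad (D#, F#, A#); E#5 is not a chord tone.
It is approached by leap down from A#5 and left by step up to F#5.
Leap in, step out — an appoggiatura.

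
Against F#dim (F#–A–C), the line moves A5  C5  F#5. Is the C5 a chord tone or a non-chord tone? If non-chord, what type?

Chord tone (the fifth of F# diminished triad).

F# diminished triad contains F#, A, C; C is the fifth, so it is a chord tone.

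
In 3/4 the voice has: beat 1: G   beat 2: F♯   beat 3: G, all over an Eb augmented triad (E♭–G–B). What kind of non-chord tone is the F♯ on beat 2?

The harmony at that moment is E♭ augmented triad (E♭, G, B); F♯ is not a chord tone.
It is approached by step down from G and left by step up to G.
Step away and step back to the same note — a neighbor tone (lower neighbor).

Lower neighbor tone.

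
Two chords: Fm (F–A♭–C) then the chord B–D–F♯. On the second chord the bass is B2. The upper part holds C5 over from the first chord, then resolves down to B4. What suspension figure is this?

At the second chord the bass is B2. The suspended C5 lies a ninth above the bass; after resolving down by step to B4, the interval above the bass becomes an octave.
Suspension figures are named by those two intervals: 9–8.

9–8 suspension.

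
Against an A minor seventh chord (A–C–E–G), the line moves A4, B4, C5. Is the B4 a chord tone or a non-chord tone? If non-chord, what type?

The harmony at that moment is A minor seventh chord (A, C, E, G); B4 is not a chord tone.
It is approached by step up from A4 and left by step up to C5.
Step in, step out in the same direction — a passing tone.

Non-chord tone — a passing tone.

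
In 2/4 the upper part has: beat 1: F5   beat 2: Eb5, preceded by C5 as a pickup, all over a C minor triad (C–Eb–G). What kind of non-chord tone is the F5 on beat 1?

The harmony at that moment is C minor triad (C, Eb, G); F5 is not a chord tone.
It is approached by leap up from C5 and left by step down to Eb5.
Leap in, step out, metrically accented — an appoggiatura.

Appoggiatura.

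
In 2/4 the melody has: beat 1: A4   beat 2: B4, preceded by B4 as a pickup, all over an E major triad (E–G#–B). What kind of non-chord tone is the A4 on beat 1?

Lower neighbor tone.

The harmony at that moment is E major triad (E, G#, B); A4 is not a chord tone.
It is approached by step down from B4 and left by step up to B4.
Step away and step back to the same note — a neighbor tone (lower neighbor).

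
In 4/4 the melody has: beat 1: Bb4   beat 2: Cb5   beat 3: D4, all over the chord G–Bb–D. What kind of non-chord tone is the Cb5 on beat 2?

The harmony at that moment is G minor triad (G, Bb, D); Cb5 is not a chord tone.
It is approached by step up from Bb4 and left by leap down to D4.
Step in, leap out, on a weak beat — an escape tone.

Escape tone.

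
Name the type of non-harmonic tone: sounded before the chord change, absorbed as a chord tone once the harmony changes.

Anticipation.

Approach: ahead of the chord change (typically by step), so it is dissonant against the current harmony. Departure: none — the same pitch is restated or held and is a chord tone of the new harmony.
Dissonant first, consonant once the harmony catches up: the note simply arrives early — an anticipation. (The reverse timing, consonant first and dissonant after the change, would be a suspension or retardation.)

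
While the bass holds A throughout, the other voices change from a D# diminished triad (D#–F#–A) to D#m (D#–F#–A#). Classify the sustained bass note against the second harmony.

The harmony at that moment is D# minor triad (D#, F#, A#); A is not a chord tone.
It is held over (the same pitch as the preceding A) and then sustained as the same pitch into the next harmony.
Sustained through a change of harmony — a pedal tone.

Pedal tone (pedal point).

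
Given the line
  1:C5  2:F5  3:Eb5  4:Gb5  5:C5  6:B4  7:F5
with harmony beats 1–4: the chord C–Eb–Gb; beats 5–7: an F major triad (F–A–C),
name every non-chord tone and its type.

F5 (beat 2) — appoggiatura; B4 (beat 6) — escape tone.

The harmony at that moment is C diminished triad (C, Eb, Gb); F5 is not a chord tone.
It is approached by leap up from C5 and left by step down to Eb5.
Leap in, step out — an appoggiatura.
The harmony at that moment is F major triad (F, A, C); B4 is not a chord tone.
It is approached by step down from C5 and left by leap up to F5.
Step in, leap out — an escape tone.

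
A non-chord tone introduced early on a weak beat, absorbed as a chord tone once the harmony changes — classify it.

Approach: ahead of the chord change (typically by step), so it is dissonant against the current harmony. Departure: none — the same pitch is restated or held and is a chord tone of the new harmony.
Dissonant first, consonant once the harmony catches up: the note simply arrives early — an anticipation. (The reverse timing, consonant first and dissonant after the change, would be a suspension or retardation.)

Anticipation.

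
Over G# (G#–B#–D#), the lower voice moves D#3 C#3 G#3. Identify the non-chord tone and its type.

The harmony at that moment is G# major triad (G#, B#, D#); C#3 is not a chord tone.
It is approached by step down from D#3 and left by leap up to G#3.
Step in, leap out — an escape tone.

C#3 is an escape tone.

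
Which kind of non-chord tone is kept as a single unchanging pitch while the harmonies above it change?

Pedal tone.

Approach: none. Departure: none — a single pitch is sustained while the chords change around it, passing through harmonies that do not contain it.
No melodic motion at all; the dissonance is created entirely by the moving harmonies against the stationary note — a pedal tone (pedal point).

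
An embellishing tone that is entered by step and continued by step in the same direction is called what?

Approach: by step. Departure: by step, continuing in the same direction.
Stepwise on both sides with no change of direction means the note fills in the space between two different chord tones — a passing tone. (Had it turned back to its starting note it would be a neighbor tone instead.)

Passing tone.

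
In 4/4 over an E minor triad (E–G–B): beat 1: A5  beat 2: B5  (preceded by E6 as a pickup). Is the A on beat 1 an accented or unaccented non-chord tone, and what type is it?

The harmony at that moment is E minor triad (E, G, B); A5 is not a chord tone.
It is approached by leap down from E6 and left by step up to B5.
Leap in, step out — an appoggiatura.
It falls on the downbeat, so it is accented.

Accented appoggiatura.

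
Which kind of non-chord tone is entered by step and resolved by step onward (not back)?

Passing tone.

Approach: by step. Departure: by step, continuing in the same direction.
Stepwise on both sides with no change of direction means the note fills in the space between two different chord tones — a passing tone. (Had it turned back to its starting note it would be a neighbor tone instead.)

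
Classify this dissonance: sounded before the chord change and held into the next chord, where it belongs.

Anticipation.

Approach: ahead of the chord change (typically by step), so it is dissonant against the current harmony. Departure: none — the same pitch is restated or held and is a chord tone of the new harmony.
Dissonant first, consonant once the harmony catches up: the note simply arrives early — an anticipation. (The reverse timing, consonant first and dissonant after the change, would be a suspension or retardation.)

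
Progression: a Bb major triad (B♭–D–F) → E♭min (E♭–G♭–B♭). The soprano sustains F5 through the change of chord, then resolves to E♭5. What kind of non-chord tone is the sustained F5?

The harmony at that moment is E♭ minor triad (E♭, G♭, B♭); F5 is not a chord tone.
It is held over (the same pitch as the preceding F5) and left by step down to E♭5.
Held over from the previous chord and resolving down by step — a suspension.

F5 is a suspension.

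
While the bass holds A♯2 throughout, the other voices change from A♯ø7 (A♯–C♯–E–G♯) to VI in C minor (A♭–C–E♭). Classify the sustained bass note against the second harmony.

Pedal tone (pedal point).

The harmony at that moment is A♭ major triad (A♭, C, E♭); A♯2 is not a chord tone.
It is held over (the same pitch as the preceding A♯2) and then sustained as the same pitch into the next harmony.
Sustained through a change of harmony — a pedal tone.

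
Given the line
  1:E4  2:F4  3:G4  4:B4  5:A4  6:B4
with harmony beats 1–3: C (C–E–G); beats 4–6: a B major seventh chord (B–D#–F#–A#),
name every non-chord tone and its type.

F4 (beat 2) — passing tone; A4 (beat 5) — neighbor tone.

The harmony at that moment is C major triad (C, E, G); F4 is not a chord tone.
It is approached by step up from E4 and left by step up to G4.
Step in, step out in the same direction — a passing tone.
The harmony at that moment is B major seventh chord (B, D#, F#, A#); A4 is not a chord tone.
It is approached by step down from B4 and left by step up to B4.
Step away and step back to the same note — a neighbor tone (lower neighbor).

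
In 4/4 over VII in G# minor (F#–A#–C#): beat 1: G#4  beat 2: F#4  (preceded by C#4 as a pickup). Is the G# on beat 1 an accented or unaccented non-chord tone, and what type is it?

Accented appoggiatura.

The harmony at that moment is F# major triad (F#, A#, C#); G#4 is not a chord tone.
It is approached by leap up from C#4 and left by step down to F#4.
Leap in, step out — an appoggiatura.
It falls on the downbeat, so it is accented.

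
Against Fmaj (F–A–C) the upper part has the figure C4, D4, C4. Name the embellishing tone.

The harmony at that moment is F major triad (F, A, C); D4 is not a chord tone.
It is approached by step up from C4 and left by step down to C4.
Step away and step back to the same note — a neighbor tone (upper neighbor).

D4 is a neighbor tone.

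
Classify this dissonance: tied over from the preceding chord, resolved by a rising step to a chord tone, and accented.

Approach: by preparation — the pitch is first a chord tone, then held (tied or repeated) while the harmony changes under it. Departure: up by step. Metric position: strong.
A prepared dissonance that resolves upward by step — a retardation. (The same figure resolving downward would be a suspension.)

Retardation.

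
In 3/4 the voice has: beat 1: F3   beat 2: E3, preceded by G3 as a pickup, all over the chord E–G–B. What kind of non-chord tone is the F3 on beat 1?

Passing tone.

The harmony at that moment is E minor triad (E, G, B); F3 is not a chord tone.
It is approached by step down from G3 and left by step down to E3.
Step in, step out in the same direction — a passing tone.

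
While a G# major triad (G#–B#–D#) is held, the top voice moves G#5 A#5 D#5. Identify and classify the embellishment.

A#5 is an escape tone.

The harmony at that moment is G# major triad (G#, B#, D#); A#5 is not a chord tone.
It is approached by step up from G#5 and left by leap down to D#5.
Step in, leap out — an escape tone.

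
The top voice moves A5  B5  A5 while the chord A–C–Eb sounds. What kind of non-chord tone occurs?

The harmony at that moment is A diminished triad (A, C, Eb); B5 is not a chord tone.
It is approached by step up from A5 and left by step down to A5.
Step away and step back to the same note — a neighbor tone (upper neighbor).

B5 is a neighbor tone.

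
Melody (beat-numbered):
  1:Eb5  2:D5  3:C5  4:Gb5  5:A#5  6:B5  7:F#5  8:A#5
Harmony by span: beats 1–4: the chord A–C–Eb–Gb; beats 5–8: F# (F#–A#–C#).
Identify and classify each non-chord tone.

The harmony at that moment is A diminished seventh chord (A, C, Eb, Gb); D5 is not a chord tone.
It is approached by step down from Eb5 and left by step down to C5.
Step in, step out in the same direction — a passing tone.
The harmony at that moment is F# major triad (F#, A#, C#); B5 is not a chord tone.
It is approached by step up from A#5 and left by leap down to F#5.
Step in, leap out — an escape tone.

D5 (beat 2) — passing tone; B5 (beat 6) — escape tone.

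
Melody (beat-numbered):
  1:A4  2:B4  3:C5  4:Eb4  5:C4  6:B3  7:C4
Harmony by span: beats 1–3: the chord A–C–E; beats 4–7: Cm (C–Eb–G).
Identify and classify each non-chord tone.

The harmony at that moment is A minor triad (A, C, E); B4 is not a chord tone.
It is approached by step up from A4 and left by step up to C5.
Step in, step out in the same direction — a passing tone.
The harmony at that moment is C minor triad (C, Eb, G); B3 is not a chord tone.
It is approached by step down from C4 and left by step up to C4.
Step away and step back to the same note — a neighbor tone (lower neighbor).

B4 (beat 2) — passing tone; B3 (beat 6) — neighbor tone.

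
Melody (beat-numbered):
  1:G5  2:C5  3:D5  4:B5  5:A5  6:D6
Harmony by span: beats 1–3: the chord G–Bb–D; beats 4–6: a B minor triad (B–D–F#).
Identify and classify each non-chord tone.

C5 (beat 2) — appoggiatura; A5 (beat 5) — escape tone.

The harmony at that moment is G minor triad (G, Bb, D); C5 is not a chord tone.
It is approached by leap down from G5 and left by step up to D5.
Leap in, step out — an appoggiatura.
The harmony at that moment is B minor triad (B, D, F#); A5 is not a chord tone.
It is approached by step down from B5 and left by leap up to D6.
Step in, leap out — an escape tone.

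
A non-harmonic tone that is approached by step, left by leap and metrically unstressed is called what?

Escape tone.

Approach: by step. Departure: by leap. Metric position: weak.
Step in, leap out, from a weak position — an escape tone (échappée). (It is the mirror image of the appoggiatura, which leaps in and steps out on a strong beat.)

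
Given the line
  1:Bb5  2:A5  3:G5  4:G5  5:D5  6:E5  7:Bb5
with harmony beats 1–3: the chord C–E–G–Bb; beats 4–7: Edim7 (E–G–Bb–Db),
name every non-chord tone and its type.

The harmony at that moment is C dominant seventh chord (C, E, G, Bb); A5 is not a chord tone.
It is approached by step down from Bb5 and left by step down to G5.
Step in, step out in the same direction — a passing tone.
The harmony at that moment is E diminished seventh chord (E, G, Bb, Db); D5 is not a chord tone.
It is approached by leap down from G5 and left by step up to E5.
Leap in, step out — an appoggiatura.

A5 (beat 2) — passing tone; D5 (beat 5) — appoggiatura.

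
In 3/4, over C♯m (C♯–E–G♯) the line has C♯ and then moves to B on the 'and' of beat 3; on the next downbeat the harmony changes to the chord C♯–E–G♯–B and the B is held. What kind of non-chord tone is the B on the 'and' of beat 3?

Anticipation.

The harmony at that moment is C♯ minor triad (C♯, E, G♯); B is not a chord tone.
It is approached by step down from C♯ and then sustained as the same pitch into the next harmony.
Arriving early and becoming a chord tone when the harmony changes — an anticipation.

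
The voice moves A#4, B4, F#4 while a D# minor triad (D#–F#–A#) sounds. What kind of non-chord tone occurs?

The harmony at that moment is D# minor triad (D#, F#, A#); B4 is not a chord tone.
It is approached by step up from A#4 and left by leap down to F#4.
Step in, leap out — an escape tone.

B4 is an escape tone.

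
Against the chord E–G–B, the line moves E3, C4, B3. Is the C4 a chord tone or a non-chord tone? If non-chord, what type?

The harmony at that moment is E minor triad (E, G, B); C4 is not a chord tone.
It is approached by leap up from E3 and left by step down to B3.
Leap in, step out — an appoggiatura.

Non-chord tone — an appoggiatura.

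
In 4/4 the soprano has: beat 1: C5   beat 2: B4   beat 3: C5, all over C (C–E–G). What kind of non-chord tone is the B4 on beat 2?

The harmony at that moment is C major triad (C, E, G); B4 is not a chord tone.
It is approached by step down from C5 and left by step up to C5.
Step away and step back to the same note — a neighbor tone (lower neighbor).

Lower neighbor tone.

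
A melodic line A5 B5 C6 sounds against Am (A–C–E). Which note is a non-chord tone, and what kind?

The harmony at that moment is A minor triad (A, C, E); B5 is not a chord tone.
It is approached by step up from A5 and left by step up to C6.
Step in, step out in the same direction — a passing tone.

B5 is a passing tone.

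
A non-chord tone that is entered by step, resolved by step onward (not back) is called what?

Passing tone.

Approach: by step. Departure: by step, continuing in the same direction.
Stepwise on both sides with no change of direction means the note fills in the space between two different chord tones — a passing tone. (Had it turned back to its starting note it would be a neighbor tone instead.)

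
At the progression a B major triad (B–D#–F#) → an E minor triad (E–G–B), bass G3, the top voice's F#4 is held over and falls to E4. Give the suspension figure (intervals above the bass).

7–6 suspension.

At the second chord the bass is G3. The suspended F#4 lies a seventh above the bass; after resolving down by step to E4, the interval above the bass becomes a sixth.
Suspension figures are named by those two intervals: 7–6.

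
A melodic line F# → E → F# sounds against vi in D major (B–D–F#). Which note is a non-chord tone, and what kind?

The harmony at that moment is B minor triad (B, D, F#); E is not a chord tone.
It is approached by step down from F# and left by step up to F#.
Step away and step back to the same note — a neighbor tone (lower neighbor).

E is a neighbor tone.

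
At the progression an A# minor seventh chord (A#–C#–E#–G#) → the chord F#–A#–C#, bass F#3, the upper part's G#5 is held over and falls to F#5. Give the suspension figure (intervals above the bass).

9–8 suspension.

At the second chord the bass is F#3. The suspended G#5 lies a ninth above the bass; after resolving down by step to F#5, the interval above the bass becomes an octave.
Suspension figures are named by those two intervals: 9–8.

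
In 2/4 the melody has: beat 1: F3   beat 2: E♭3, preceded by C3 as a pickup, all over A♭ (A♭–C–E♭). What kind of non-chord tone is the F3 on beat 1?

Appoggiatura.

The harmony at that moment is A♭ major triad (A♭, C, E♭); F3 is not a chord tone.
It is approached by leap up from C3 and left by step down to E♭3.
Leap in, step out, metrically accented — an appoggiatura.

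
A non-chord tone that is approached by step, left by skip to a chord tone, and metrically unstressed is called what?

Escape tone.

Approach: by step. Departure: by leap. Metric position: weak.
Step in, leap out, from a weak position — an escape tone (échappée). (It is the mirror image of the appoggiatura, which leaps in and steps out on a strong beat.)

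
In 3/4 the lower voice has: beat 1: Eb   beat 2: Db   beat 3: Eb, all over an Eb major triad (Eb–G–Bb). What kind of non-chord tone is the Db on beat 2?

The harmony at that moment is Eb major triad (Eb, G, Bb); Db is not a chord tone.
It is approached by step down from Eb and left by step up to Eb.
Step away and step back to the same note — a neighbor tone (lower neighbor).

Lower neighbor tone.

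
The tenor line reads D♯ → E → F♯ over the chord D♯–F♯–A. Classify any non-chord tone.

The harmony at that moment is D♯ diminished triad (D♯, F♯, A); E is not a chord tone.
It is approached by step up from D♯ and left by step up to F♯.
Step in, step out in the same direction — a passing tone.

E is a passing tone.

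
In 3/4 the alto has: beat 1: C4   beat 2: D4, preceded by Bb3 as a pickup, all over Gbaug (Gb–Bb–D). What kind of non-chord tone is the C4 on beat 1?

The harmony at that moment is Gb augmented triad (Gb, Bb, D); C4 is not a chord tone.
It is approached by step up from Bb3 and left by step up to D4.
Step in, step out in the same direction — a passing tone.

Passing tone.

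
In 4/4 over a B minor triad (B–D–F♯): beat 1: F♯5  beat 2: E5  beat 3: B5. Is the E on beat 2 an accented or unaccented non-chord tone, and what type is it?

Unaccented escape tone.

The harmony at that moment is B minor triad (B, D, F♯); E5 is not a chord tone.
It is approached by step down from F♯5 and left by leap up to B5.
Step in, leap out — an escape tone.
It falls on a weak beat, so it is unaccented.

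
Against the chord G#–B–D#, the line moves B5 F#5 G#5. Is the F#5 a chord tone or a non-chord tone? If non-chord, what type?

Non-chord tone — an appoggiatura.

The harmony at that moment is G# minor triad (G#, B, D#); F#5 is not a chord tone.
It is approached by leap down from B5 and left by step up to G#5.
Leap in, step out — an appoggiatura.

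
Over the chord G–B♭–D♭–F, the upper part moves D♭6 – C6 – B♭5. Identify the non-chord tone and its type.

C6 is a passing tone.

The harmony at that moment is G half-diminished seventh chord (G, B♭, D♭, F); C6 is not a chord tone.
It is approached by step down from D♭6 and left by step down to B♭5.
Step in, step out in the same direction — a passing tone.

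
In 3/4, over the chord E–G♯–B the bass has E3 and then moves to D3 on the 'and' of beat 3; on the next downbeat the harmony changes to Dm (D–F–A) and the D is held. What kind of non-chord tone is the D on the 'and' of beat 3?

Anticipation.

The harmony at that moment is E major triad (E, G♯, B); D3 is not a chord tone.
It is approached by step down from E3 and then sustained as the same pitch into the next harmony.
Arriving early and becoming a chord tone when the harmony changes — an anticipation.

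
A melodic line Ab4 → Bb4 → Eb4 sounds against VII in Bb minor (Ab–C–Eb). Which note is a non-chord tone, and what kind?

The harmony at that moment is Ab major triad (Ab, C, Eb); Bb4 is not a chord tone.
It is approached by step up from Ab4 and left by leap down to Eb4.
Step in, leap out — an escape tone.

Bb4 is an escape tone.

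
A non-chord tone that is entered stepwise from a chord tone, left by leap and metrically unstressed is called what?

Approach: by step. Departure: by leap. Metric position: weak.
Step in, leap out, from a weak position — an escape tone (échappée). (It is the mirror image of the appoggiatura, which leaps in and steps out on a strong beat.)

Escape tone.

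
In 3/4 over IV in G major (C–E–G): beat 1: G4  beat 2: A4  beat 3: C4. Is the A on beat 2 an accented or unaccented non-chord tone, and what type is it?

The harmony at that moment is C major triad (C, E, G); A4 is not a chord tone.
It is approached by step up from G4 and left by leap down to C4.
Step in, leap out — an escape tone.
It falls on a weak beat, so it is unaccented.

Unaccented escape tone.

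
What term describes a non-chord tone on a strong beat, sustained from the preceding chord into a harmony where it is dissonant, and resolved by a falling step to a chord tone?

Approach: by preparation — the pitch is first a chord tone, then held (tied or repeated) while the harmony changes under it. Departure: down by step. Metric position: strong.
A prepared dissonance that resolves downward by step — a suspension. (The same figure resolving upward would be a retardation.)

Suspension.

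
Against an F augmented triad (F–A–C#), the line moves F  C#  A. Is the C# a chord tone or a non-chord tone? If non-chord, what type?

F augmented triad contains F, A, C#; C# is the fifth, so it is a chord tone.

Chord tone (the fifth of F augmented triad).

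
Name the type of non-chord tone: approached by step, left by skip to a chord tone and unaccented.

Escape tone.

Approach: by step. Departure: by leap. Metric position: weak.
Step in, leap out, from a weak position — an escape tone (échappée). (It is the mirror image of the appoggiatura, which leaps in and steps out on a strong beat.)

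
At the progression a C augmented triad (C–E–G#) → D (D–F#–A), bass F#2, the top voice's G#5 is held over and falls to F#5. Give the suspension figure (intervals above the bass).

9–8 suspension.

At the second chord the bass is F#2. The suspended G#5 lies a ninth above the bass; after resolving down by step to F#5, the interval above the bass becomes an octave.
Suspension figures are named by those two intervals: 9–8.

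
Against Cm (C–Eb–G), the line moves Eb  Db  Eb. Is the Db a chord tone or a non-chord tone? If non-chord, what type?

Non-chord tone — a neighbor tone.

The harmony at that moment is C minor triad (C, Eb, G); Db is not a chord tone.
It is approached by step down from Eb and left by step up to Eb.
Step away and step back to the same note — a neighbor tone (lower neighbor).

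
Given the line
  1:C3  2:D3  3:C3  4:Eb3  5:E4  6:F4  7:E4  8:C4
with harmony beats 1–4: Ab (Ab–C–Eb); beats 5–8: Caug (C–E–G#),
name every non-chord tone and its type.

The harmony at that moment is Ab major triad (Ab, C, Eb); D3 is not a chord tone.
It is approached by step up from C3 and left by step down to C3.
Step away and step back to the same note — a neighbor tone (upper neighbor).
The harmony at that moment is C augmented triad (C, E, G#); F4 is not a chord tone.
It is approached by step up from E4 and left by step down to E4.
Step away and step back to the same note — a neighbor tone (upper neighbor).

D3 (beat 2) — neighbor tone; F4 (beat 6) — neighbor tone.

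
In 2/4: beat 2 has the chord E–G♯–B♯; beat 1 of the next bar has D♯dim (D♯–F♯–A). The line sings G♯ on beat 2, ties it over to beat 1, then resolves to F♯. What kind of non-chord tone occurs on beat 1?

The harmony at that moment is D♯ diminished triad (D♯, F♯, A); G♯ is not a chord tone.
It is held over (the same pitch as the preceding G♯) and left by step down to F♯.
Held over from the previous chord and resolving down by step — a suspension.

Suspension.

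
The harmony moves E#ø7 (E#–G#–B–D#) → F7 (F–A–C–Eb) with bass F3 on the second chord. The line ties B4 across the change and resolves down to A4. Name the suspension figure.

4–3 suspension.

At the second chord the bass is F3. The suspended B4 lies a fourth above the bass; after resolving down by step to A4, the interval above the bass becomes a third.
Suspension figures are named by those two intervals: 4–3.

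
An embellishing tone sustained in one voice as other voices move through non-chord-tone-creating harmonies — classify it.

Approach: none. Departure: none — a single pitch is sustained while the chords change around it, passing through harmonies that do not contain it.
No melodic motion at all; the dissonance is created entirely by the moving harmonies against the stationary note — a pedal tone (pedal point).

Pedal tone.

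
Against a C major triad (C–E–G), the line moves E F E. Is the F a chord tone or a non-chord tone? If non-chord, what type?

Non-chord tone — a neighbor tone.

The harmony at that moment is C major triad (C, E, G); F is not a chord tone.
It is approached by step up from E and left by step down to E.
Step away and step back to the same note — a neighbor tone (upper neighbor).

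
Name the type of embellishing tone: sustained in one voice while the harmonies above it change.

Pedal tone.

Approach: none. Departure: none — a single pitch is sustained while the chords change around it, passing through harmonies that do not contain it.
No melodic motion at all; the dissonance is created entirely by the moving harmonies against the stationary note — a pedal tone (pedal point).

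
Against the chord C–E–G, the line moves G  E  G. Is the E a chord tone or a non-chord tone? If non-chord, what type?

Chord tone (the third of C major triad).

C major triad contains C, E, G; E is the third, so it is a chord tone.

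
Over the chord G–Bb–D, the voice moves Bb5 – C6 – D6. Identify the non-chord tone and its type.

C6 is a passing tone.

The harmony at that moment is G minor triad (G, Bb, D); C6 is not a chord tone.
It is approached by step up from Bb5 and left by step up to D6.
Step in, step out in the same direction — a passing tone.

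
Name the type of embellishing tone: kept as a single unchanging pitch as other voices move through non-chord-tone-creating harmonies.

Approach: none. Departure: none — a single pitch is sustained while the chords change around it, passing through harmonies that do not contain it.
No melodic motion at all; the dissonance is created entirely by the moving harmonies against the stationary note — a pedal tone (pedal point).

Pedal tone.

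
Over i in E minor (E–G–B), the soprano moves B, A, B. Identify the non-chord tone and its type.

A is a neighbor tone.

The harmony at that moment is E minor triad (E, G, B); A is not a chord tone.
It is approached by step down from B and left by step up to B.
Step away and step back to the same note — a neighbor tone (lower neighbor).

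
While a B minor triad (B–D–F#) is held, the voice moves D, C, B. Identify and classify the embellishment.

The harmony at that moment is B minor triad (B, D, F#); C is not a chord tone.
It is approached by step down from D and left by step down to B.
Step in, step out in the same direction — a passing tone.

C is a passing tone.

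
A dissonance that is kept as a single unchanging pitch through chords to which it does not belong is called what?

Pedal tone.

Approach: none. Departure: none — a single pitch is sustained while the chords change around it, passing through harmonies that do not contain it.
No melodic motion at all; the dissonance is created entirely by the moving harmonies against the stationary note — a pedal tone (pedal point).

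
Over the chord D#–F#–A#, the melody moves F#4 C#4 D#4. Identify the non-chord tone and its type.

The harmony at that moment is D# minor triad (D#, F#, A#); C#4 is not a chord tone.
It is approached by leap down from F#4 and left by step up to D#4.
Leap in, step out — an appoggiatura.

C#4 is an appoggiatura.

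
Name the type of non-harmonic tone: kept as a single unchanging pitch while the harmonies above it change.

Pedal tone.

Approach: none. Departure: none — a single pitch is sustained while the chords change around it, passing through harmonies that do not contain it.
No melodic motion at all; the dissonance is created entirely by the moving harmonies against the stationary note — a pedal tone (pedal point).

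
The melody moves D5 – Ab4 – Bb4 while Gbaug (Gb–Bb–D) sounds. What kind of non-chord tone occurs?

Ab4 is an appoggiatura.

The harmony at that moment is Gb augmented triad (Gb, Bb, D); Ab4 is not a chord tone.
It is approached by leap down from D5 and left by step up to Bb4.
Leap in, step out — an appoggiatura.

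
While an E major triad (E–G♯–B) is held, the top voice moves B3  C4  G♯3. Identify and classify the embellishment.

The harmony at that moment is E major triad (E, G♯, B); C4 is not a chord tone.
It is approached by step up from B3 and left by leap down to G♯3.
Step in, leap out — an escape tone.

C4 is an escape tone.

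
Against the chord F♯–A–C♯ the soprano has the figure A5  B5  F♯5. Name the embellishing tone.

The harmony at that moment is F♯ minor triad (F♯, A, C♯); B5 is not a chord tone.
It is approached by step up from A5 and left by leap down to F♯5.
Step in, leap out — an escape tone.

B5 is an escape tone.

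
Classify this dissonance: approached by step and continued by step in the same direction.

Passing tone.

Approach: by step. Departure: by step, continuing in the same direction.
Stepwise on both sides with no change of direction means the note fills in the space between two different chord tones — a passing tone. (Had it turned back to its starting note it would be a neighbor tone instead.)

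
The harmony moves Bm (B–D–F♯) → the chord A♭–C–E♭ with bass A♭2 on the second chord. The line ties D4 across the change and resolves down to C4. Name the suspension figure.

At the second chord the bass is A♭2. The suspended D4 lies a fourth above the bass; after resolving down by step to C4, the interval above the bass becomes a third.
Suspension figures are named by those two intervals: 4–3.

4–3 suspension.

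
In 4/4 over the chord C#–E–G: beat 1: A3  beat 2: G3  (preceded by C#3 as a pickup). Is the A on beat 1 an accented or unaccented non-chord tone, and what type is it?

The harmony at that moment is C# diminished triad (C#, E, G); A3 is not a chord tone.
It is approached by leap up from C#3 and left by step down to G3.
Leap in, step out — an appoggiatura.
It falls on the downbeat, so it is accented.

Accented appoggiatura.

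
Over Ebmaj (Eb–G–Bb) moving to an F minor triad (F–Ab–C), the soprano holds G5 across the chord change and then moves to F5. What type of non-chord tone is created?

G5 is a suspension.

The harmony at that moment is F minor triad (F, Ab, C); G5 is not a chord tone.
It is held over (the same pitch as the preceding G5) and left by step down to F5.
Held over from the previous chord and resolving down by step — a suspension.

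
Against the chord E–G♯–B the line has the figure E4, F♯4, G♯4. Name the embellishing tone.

F♯4 is a passing tone.

The harmony at that moment is E major triad (E, G♯, B); F♯4 is not a chord tone.
It is approached by step up from E4 and left by step up to G♯4.
Step in, step out in the same direction — a passing tone.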